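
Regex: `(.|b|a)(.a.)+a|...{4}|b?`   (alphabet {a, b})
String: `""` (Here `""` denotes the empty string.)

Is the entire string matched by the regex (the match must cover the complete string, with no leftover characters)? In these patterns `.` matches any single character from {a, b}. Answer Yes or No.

Yes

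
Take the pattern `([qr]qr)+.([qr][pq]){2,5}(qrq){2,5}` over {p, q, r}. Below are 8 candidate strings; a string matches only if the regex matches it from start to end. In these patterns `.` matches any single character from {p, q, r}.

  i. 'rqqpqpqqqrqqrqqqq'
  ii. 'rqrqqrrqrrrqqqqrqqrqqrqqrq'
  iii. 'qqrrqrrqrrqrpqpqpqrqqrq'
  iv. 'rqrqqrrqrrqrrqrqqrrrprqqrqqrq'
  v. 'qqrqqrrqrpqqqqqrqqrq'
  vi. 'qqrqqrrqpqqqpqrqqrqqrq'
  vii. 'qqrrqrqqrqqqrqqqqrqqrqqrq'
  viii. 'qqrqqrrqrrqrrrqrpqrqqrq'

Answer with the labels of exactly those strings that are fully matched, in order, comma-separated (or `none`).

i → no match — must end with 'qrq'
ii → match
iii → match
iv → match
v → match
vi → match
vii → match
viii → match

ii, iii, iv, v, vi, vii, viii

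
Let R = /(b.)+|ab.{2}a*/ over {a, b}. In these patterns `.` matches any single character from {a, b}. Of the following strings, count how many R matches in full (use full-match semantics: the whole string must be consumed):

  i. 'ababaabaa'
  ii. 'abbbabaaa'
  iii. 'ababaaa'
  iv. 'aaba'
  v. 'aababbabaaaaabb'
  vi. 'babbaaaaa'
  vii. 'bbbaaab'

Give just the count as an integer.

i. 'ababaabaa' → no match
ii. 'abbbabaaa' → no match
iii. 'ababaaa' → match
iv. 'aaba' → no match
v → no match
vi. 'babbaaaaa' → no match
vii. 'bbbaaab' → no match
Total matched: 1

1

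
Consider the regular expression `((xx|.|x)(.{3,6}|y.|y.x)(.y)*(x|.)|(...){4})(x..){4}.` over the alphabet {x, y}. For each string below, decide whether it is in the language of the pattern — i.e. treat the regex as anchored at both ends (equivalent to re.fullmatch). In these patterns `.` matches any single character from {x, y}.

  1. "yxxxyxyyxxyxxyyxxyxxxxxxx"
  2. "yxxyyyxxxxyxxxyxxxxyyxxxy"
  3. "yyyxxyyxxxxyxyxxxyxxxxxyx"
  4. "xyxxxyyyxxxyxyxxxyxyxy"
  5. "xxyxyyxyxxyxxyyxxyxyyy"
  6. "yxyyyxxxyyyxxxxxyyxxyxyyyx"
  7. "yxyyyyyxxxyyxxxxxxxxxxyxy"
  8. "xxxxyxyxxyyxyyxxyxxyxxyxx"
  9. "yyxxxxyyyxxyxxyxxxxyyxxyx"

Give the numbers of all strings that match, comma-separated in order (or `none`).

1, 2, 3, 4, 5, 7, 9

1 → match
2 → match
3 → match
4 → match
5 → match
6 → no match
7 → match
8 → no match
9 → match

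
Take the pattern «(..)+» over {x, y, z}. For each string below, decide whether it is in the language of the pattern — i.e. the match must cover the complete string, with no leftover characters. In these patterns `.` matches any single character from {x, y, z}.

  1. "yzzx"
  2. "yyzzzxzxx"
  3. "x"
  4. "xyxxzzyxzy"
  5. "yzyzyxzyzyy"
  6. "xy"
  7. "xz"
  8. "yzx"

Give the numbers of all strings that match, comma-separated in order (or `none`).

1, 4, 6, 7

1. "yzzx" → match
2. "yyzzzxzxx" → no match
3. "x" → no match
4. "xyxxzzyxzy" → match
5. "yzyzyxzyzyy" → no match
6. "xy" → match
7. "xz" → match
8. "yzx" → no match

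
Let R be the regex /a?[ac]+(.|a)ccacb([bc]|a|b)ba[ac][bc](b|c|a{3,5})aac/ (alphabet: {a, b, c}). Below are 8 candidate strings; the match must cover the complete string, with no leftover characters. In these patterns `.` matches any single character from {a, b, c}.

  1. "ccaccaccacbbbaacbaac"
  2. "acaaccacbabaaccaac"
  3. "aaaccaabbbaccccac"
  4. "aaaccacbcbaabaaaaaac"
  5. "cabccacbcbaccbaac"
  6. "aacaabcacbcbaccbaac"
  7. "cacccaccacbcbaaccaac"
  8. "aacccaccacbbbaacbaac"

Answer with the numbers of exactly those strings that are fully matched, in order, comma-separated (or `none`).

1, 2, 4, 5, 7, 8

1 → match
2 → match
3 → no match — must end with "aac"
4 → match
5 → match
6 → no match
7 → match
8 → match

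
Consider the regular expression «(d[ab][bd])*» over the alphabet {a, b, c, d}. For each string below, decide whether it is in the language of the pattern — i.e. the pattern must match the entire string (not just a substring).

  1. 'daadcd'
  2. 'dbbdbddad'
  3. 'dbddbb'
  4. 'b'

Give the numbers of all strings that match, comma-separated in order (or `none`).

2, 3

1. 'daadcd' → no match
2. 'dbbdbddad' → match
3. 'dbddbb' → match
4. 'b' → no match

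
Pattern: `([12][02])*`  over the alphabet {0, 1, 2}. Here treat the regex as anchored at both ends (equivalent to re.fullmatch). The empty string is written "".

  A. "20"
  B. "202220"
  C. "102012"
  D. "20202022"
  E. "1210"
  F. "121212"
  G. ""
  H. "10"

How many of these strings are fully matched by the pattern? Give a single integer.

A. "20" → match
B. "202220" → match
C. "102012" → match
D. "20202022" → match
E. "1210" → match
F. "121212" → match
G. "" → match
H. "10" → match
Total matched: 8

8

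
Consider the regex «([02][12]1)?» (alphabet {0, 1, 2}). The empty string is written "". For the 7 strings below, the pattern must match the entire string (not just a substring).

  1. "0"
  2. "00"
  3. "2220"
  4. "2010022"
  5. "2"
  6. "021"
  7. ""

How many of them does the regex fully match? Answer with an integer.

1 → no match
2 → no match
3 → no match
4 → no match
5 → no match
6 → match
7 → match
Total matched: 2

2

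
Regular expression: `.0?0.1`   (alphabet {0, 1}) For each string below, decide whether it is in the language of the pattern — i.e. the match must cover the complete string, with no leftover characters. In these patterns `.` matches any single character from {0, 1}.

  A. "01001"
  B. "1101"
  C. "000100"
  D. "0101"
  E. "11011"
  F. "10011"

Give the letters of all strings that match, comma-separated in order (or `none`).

F

A. "01001" → no match
B. "1101" → no match
C. "000100" → no match — must end with "1"
D. "0101" → no match
E. "11011" → no match
F. "10011" → match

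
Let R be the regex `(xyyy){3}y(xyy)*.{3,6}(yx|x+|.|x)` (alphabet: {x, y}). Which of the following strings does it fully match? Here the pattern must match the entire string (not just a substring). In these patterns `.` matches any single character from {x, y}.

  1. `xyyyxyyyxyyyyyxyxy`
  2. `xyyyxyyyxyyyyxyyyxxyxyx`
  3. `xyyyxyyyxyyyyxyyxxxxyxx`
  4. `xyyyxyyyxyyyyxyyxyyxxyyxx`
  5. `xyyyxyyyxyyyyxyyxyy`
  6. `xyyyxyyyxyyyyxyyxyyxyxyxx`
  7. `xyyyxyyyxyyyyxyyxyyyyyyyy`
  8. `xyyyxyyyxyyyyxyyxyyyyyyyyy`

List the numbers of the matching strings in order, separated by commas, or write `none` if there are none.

1, 2, 3, 4, 5, 6, 7, 8

1 → match
2 → match
3 → match
4 → match
5 → match
6 → match
7 → match
8 → match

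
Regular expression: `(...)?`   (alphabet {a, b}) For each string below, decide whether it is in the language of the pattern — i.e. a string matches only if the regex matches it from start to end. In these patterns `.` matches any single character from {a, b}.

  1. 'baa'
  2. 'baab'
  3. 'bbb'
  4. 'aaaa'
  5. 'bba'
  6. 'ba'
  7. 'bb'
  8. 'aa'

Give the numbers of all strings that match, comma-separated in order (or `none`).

1 → match
2 → no match
3 → match
4 → no match
5 → match
6 → no match
7 → no match
8 → no match

1, 3, 5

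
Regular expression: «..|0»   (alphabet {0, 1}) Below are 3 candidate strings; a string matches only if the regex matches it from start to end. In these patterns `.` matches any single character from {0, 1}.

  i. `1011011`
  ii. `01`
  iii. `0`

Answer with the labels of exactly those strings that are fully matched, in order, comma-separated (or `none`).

ii, iii

i → no match
ii → match
iii → match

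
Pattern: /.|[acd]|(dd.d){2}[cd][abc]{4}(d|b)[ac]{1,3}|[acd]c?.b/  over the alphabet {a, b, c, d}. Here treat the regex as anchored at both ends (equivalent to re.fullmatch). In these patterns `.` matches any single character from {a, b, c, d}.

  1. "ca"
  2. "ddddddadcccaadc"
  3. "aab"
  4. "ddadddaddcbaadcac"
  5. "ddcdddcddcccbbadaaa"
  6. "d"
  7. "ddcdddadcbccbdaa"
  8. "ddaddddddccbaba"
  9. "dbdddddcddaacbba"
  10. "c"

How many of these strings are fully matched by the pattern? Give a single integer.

1 → no match
2 → match
3 → match
4 → match
5 → no match
6 → match
7 → match
8 → match
9 → no match
10 → match
Total matched: 7

7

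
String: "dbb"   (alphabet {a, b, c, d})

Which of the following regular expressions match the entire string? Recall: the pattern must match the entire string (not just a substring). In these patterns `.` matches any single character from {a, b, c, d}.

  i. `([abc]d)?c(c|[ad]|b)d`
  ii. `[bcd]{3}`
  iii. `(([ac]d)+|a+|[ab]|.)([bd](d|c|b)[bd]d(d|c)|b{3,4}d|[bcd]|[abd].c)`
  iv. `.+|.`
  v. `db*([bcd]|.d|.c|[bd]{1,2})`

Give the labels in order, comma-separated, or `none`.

ii, iv, v

i → no match — must end with "d"
ii → match
iii → no match
iv → match
v → match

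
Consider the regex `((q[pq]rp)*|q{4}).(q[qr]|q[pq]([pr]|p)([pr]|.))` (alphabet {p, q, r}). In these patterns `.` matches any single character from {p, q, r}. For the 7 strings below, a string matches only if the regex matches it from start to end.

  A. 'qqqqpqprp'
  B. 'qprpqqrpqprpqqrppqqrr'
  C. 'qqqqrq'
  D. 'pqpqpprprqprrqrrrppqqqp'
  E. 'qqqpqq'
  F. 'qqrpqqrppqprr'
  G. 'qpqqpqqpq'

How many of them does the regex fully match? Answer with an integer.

A → match
B → match
C → no match
D → no match
E → no match
F → match
G → no match
Total matched: 3

3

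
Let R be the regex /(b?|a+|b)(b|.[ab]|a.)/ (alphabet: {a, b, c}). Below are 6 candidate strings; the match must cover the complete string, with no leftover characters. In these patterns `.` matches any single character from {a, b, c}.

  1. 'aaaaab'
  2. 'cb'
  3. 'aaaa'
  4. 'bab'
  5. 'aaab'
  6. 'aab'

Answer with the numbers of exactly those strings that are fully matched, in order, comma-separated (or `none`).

1 → match
2 → match
3 → match
4 → match
5 → match
6 → match

1, 2, 3, 4, 5, 6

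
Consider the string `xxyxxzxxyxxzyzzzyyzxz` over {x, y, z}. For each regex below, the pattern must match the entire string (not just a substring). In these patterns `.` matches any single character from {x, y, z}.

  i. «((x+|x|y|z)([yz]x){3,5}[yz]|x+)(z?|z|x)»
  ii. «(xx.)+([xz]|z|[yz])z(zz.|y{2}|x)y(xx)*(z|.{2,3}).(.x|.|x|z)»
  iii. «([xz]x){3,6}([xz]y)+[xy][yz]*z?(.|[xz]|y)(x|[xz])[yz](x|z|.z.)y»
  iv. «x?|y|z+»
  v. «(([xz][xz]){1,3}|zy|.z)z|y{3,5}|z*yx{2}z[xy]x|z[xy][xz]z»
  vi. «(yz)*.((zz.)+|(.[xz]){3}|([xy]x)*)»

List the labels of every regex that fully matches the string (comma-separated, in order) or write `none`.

ii

i → no match
ii → match
iii → no match — must end with `y`
iv → no match
v → no match
vi → no match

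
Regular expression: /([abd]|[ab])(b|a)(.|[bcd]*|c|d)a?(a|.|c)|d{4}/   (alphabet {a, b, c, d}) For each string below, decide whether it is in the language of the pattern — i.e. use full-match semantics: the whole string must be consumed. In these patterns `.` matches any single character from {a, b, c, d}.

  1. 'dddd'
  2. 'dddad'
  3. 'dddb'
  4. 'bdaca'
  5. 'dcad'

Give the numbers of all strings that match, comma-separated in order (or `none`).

1

1 → match
2 → no match
3 → no match
4 → no match
5 → no match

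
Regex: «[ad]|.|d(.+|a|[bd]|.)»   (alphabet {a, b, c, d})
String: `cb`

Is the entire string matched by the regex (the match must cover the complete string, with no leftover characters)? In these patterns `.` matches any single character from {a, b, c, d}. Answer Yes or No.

No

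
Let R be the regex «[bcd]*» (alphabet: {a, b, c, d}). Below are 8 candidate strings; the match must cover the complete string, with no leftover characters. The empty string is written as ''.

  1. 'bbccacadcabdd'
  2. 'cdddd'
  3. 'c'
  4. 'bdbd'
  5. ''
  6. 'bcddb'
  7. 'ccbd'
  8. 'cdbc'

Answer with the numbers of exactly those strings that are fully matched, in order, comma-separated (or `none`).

1 → no match
2 → match
3 → match
4 → match
5 → match
6 → match
7 → match
8 → match

2, 3, 4, 5, 6, 7, 8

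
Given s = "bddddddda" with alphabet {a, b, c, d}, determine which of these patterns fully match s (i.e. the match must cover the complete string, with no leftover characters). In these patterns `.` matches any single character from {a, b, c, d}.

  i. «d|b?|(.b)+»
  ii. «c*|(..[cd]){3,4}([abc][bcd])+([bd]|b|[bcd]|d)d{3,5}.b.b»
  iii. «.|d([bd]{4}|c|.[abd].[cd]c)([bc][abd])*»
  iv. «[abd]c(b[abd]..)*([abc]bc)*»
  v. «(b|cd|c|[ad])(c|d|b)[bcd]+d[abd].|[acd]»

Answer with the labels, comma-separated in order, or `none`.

v

i → no match
ii → no match
iii → no match
iv → no match
v → match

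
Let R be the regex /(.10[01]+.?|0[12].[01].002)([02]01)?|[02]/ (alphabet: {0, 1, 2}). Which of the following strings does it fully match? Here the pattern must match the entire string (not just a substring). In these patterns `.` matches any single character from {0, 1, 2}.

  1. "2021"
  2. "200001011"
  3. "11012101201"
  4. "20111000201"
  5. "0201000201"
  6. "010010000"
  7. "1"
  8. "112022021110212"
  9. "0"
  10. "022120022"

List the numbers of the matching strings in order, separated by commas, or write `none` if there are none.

1. "2021" → no match
2. "200001011" → no match
3. "11012101201" → no match
4. "20111000201" → no match
5. "0201000201" → no match
6. "010010000" → match
7. "1" → no match
8 → no match
9. "0" → match
10. "022120022" → no match

6, 9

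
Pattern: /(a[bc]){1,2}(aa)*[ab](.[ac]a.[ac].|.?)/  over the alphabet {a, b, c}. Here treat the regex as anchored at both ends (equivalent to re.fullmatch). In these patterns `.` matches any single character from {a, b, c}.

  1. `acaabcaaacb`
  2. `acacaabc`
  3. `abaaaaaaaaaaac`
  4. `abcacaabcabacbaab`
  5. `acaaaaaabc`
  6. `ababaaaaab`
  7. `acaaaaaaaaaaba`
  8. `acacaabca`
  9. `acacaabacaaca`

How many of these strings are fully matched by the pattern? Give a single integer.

8

1. `acaabcaaacb` → match
2. `acacaabc` → match
3 → match
4 → no match
5. `acaaaaaabc` → match
6. `ababaaaaab` → match
7 → match
8. `acacaabca` → match
9 → match
Total matched: 8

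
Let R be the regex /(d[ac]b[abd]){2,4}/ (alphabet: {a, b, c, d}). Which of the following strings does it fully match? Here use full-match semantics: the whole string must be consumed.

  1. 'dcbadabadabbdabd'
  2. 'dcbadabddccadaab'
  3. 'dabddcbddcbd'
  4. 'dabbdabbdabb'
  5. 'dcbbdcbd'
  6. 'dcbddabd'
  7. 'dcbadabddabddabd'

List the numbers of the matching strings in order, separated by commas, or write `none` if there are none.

1, 3, 4, 5, 6, 7

1 → match
2 → no match
3 → match
4 → match
5 → match
6 → match
7 → match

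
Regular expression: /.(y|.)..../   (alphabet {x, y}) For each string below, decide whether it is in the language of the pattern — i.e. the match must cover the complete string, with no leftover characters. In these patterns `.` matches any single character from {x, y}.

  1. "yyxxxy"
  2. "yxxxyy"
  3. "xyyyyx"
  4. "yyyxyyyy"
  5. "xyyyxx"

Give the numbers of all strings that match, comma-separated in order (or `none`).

1, 2, 3, 5

1 → match
2 → match
3 → match
4 → no match
5 → match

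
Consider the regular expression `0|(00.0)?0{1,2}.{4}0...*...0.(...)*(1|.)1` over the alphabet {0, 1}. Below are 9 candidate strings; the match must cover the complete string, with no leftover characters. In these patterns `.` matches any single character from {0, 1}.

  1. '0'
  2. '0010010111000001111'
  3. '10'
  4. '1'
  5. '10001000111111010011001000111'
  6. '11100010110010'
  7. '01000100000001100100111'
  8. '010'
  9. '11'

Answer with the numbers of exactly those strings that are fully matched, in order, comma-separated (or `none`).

1, 2

1 → match
2 → match
3 → no match
4 → no match
5 → no match
6 → no match
7 → no match
8 → no match
9 → no match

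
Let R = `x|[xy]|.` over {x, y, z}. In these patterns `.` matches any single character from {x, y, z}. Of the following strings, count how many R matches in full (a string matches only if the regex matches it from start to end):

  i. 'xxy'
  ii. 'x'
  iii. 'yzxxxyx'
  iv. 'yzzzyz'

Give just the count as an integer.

1

i → no match
ii → match
iii → no match
iv → no match
Total matched: 1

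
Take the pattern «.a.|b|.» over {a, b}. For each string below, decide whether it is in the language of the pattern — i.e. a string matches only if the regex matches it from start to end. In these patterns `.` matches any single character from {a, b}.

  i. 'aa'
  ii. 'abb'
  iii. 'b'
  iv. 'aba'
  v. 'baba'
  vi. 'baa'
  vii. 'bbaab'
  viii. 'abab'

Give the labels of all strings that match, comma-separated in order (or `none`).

i → no match
ii → no match
iii → match
iv → no match
v → no match
vi → match
vii → no match
viii → no match

iii, vi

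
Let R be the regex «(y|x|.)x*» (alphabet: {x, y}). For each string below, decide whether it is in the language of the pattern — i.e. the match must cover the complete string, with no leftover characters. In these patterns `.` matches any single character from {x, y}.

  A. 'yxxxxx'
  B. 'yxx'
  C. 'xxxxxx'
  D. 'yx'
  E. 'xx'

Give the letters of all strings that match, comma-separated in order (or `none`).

A → match
B → match
C → match
D → match
E → match

A, B, C, D, E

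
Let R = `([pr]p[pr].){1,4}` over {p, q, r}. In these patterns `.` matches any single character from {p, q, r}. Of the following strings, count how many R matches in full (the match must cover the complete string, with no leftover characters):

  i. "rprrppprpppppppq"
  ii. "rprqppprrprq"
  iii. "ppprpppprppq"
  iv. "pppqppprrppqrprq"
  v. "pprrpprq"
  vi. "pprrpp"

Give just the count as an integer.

i → match
ii → match
iii → match
iv → match
v → match
vi → no match
Total matched: 5

5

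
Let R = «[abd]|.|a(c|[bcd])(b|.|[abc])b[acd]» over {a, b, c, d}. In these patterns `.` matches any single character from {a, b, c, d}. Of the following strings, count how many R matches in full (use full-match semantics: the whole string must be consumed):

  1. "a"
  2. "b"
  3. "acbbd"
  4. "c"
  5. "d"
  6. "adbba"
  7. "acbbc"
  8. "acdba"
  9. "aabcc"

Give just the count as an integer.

8

1 → match
2 → match
3 → match
4 → match
5 → match
6 → match
7 → match
8 → match
9 → no match
Total matched: 8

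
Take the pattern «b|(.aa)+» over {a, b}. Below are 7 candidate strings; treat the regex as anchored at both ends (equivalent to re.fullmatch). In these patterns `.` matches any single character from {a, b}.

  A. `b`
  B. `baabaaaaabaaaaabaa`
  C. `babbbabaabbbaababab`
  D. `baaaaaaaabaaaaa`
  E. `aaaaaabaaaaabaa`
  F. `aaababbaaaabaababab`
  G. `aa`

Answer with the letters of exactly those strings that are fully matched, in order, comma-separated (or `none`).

A, B, D, E

A → match
B → match
C → no match
D → match
E → match
F → no match
G → no match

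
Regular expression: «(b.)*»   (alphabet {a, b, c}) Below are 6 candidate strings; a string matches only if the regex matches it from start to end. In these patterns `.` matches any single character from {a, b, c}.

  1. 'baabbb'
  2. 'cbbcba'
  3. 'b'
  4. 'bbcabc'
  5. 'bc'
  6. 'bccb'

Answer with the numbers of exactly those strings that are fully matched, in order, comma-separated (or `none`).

5

1 → no match
2 → no match
3 → no match
4 → no match
5 → match
6 → no match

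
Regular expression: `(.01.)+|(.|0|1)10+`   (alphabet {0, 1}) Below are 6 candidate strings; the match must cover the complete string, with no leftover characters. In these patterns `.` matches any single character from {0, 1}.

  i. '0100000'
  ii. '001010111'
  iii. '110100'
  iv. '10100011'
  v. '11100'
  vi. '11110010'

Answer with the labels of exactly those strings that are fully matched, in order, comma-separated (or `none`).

i, iv

i → match
ii → no match
iii → no match
iv → match
v → no match
vi → no match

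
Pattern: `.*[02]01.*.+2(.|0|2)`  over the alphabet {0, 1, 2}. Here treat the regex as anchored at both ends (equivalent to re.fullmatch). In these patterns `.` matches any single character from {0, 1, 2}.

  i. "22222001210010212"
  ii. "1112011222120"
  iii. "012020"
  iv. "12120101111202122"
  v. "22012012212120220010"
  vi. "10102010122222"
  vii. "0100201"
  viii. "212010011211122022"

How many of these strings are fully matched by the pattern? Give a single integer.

i → no match
ii → match
iii → no match
iv → match
v → no match
vi → match
vii → no match
viii → match
Total matched: 4

4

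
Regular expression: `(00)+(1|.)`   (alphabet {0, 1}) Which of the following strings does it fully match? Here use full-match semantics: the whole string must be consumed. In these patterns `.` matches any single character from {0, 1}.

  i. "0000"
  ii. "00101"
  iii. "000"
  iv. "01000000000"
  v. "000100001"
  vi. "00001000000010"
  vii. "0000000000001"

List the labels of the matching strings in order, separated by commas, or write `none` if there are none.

iii, vii

i → no match
ii → no match
iii → match
iv → no match — must start with "00"
v → no match
vi → no match
vii → match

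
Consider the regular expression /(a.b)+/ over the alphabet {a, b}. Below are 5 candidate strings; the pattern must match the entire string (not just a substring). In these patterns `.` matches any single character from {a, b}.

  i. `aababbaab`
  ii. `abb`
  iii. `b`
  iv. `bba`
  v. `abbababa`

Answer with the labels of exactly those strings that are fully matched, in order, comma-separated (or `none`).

i, ii

i → match
ii → match
iii → no match — must start with `a`
iv → no match — must start with `a`
v → no match — must end with `b`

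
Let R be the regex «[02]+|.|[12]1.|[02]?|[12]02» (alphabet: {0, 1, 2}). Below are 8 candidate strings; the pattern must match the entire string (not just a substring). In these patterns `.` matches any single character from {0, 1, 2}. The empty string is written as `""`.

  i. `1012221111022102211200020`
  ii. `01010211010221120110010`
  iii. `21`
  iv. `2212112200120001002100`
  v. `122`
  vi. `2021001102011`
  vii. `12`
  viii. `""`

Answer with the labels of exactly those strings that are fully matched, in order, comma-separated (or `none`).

i → no match
ii → no match
iii → no match
iv → no match
v → no match
vi → no match
vii → no match
viii → match

viii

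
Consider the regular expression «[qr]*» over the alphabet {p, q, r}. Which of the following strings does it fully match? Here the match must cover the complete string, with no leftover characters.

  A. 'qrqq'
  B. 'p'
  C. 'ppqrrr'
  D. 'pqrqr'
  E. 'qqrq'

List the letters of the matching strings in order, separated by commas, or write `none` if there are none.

A, E

A. 'qrqq' → match
B. 'p' → no match
C. 'ppqrrr' → no match
D. 'pqrqr' → no match
E. 'qqrq' → match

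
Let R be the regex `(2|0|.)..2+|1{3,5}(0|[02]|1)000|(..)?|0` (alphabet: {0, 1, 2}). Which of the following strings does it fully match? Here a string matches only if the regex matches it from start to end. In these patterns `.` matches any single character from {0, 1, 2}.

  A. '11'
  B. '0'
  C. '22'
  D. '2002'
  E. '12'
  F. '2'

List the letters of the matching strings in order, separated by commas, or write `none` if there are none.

A, B, C, D, E

A. '11' → match
B. '0' → match
C. '22' → match
D. '2002' → match
E. '12' → match
F. '2' → no match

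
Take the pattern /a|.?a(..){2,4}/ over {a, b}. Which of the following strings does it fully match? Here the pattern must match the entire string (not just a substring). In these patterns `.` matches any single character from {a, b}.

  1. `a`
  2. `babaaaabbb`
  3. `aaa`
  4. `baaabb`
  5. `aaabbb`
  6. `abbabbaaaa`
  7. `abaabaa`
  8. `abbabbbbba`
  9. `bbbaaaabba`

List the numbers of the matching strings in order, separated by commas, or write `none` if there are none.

1, 2, 4, 5, 7

1 → match
2 → match
3 → no match
4 → match
5 → match
6 → no match
7 → match
8 → no match
9 → no match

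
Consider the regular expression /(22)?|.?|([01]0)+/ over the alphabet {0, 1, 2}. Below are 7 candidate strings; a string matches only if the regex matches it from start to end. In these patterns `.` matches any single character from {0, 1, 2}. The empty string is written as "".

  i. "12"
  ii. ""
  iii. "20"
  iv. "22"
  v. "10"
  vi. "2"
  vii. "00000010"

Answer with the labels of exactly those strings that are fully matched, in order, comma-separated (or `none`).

i → no match
ii → match
iii → no match
iv → match
v → match
vi → match
vii → match

ii, iv, v, vi, vii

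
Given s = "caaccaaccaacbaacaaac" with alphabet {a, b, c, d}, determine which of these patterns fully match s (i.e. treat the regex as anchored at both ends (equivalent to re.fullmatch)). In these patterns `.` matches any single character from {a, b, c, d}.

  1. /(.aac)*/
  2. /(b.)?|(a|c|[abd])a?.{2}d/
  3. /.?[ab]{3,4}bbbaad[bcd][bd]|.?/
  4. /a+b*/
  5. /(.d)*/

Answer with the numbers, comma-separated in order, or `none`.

1

1 → match
2 → no match
3 → no match
4 → no match — must start with "a"
5 → no match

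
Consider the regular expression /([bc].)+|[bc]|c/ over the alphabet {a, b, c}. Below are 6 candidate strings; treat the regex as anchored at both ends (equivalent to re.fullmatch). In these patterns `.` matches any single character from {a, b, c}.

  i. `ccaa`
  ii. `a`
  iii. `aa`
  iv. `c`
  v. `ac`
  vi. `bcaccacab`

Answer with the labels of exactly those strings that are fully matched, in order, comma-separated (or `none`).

iv

i. `ccaa` → no match
ii. `a` → no match
iii. `aa` → no match
iv. `c` → match
v. `ac` → no match
vi. `bcaccacab` → no match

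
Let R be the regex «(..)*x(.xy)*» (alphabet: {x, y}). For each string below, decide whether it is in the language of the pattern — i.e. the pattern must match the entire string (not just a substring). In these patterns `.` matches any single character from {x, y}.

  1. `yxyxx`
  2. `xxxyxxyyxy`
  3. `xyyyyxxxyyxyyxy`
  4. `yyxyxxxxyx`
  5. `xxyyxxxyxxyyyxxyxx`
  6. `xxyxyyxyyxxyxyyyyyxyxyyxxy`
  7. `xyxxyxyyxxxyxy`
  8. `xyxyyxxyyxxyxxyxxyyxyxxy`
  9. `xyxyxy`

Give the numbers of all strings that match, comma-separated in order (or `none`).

1, 2, 7, 9

1. `yxyxx` → match
2. `xxxyxxyyxy` → match
3 → no match
4. `yyxyxxxxyx` → no match
5 → no match
6 → no match
7 → match
8 → no match
9. `xyxyxy` → match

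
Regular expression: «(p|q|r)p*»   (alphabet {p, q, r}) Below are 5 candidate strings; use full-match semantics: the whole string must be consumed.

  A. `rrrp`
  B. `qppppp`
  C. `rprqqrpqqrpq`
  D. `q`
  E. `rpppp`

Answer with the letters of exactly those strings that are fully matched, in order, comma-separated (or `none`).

B, D, E

A → no match
B → match
C → no match
D → match
E → match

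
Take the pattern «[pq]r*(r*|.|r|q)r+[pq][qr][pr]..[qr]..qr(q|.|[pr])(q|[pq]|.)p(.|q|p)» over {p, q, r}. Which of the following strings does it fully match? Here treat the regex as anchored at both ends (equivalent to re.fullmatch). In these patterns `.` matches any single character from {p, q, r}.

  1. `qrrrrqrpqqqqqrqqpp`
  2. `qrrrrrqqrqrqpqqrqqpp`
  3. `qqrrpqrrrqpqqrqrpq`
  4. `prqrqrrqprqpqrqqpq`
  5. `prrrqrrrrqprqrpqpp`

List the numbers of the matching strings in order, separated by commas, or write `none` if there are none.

2, 3, 4, 5

1 → no match
2 → match
3 → match
4 → match
5 → match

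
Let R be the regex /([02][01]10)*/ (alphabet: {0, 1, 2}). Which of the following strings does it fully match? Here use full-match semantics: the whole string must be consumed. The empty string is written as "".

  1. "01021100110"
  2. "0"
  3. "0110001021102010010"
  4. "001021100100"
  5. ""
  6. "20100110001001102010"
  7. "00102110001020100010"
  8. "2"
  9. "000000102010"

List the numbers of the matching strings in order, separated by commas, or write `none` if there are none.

1 → no match
2 → no match
3 → no match
4 → no match
5 → match
6 → match
7 → match
8 → no match
9 → no match

5, 6, 7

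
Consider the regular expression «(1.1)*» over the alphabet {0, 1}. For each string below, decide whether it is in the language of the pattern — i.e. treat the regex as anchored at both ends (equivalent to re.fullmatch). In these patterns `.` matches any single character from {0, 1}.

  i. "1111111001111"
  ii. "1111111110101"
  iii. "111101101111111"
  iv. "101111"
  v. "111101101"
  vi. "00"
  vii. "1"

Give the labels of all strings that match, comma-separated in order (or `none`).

iii, iv, v

i → no match
ii → no match
iii → match
iv → match
v → match
vi → no match
vii → no match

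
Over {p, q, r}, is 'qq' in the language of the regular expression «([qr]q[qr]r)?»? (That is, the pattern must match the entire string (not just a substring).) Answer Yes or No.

No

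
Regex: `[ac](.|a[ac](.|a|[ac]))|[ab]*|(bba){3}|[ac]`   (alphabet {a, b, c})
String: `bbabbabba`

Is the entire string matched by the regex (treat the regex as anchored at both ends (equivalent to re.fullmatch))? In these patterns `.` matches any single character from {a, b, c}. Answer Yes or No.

Yes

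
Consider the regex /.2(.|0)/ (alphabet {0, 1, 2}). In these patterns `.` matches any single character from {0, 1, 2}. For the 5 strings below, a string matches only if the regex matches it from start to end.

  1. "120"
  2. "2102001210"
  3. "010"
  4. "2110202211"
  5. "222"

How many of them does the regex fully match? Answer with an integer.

1. "120" → match
2. "2102001210" → no match
3. "010" → no match
4. "2110202211" → no match
5. "222" → match
Total matched: 2

2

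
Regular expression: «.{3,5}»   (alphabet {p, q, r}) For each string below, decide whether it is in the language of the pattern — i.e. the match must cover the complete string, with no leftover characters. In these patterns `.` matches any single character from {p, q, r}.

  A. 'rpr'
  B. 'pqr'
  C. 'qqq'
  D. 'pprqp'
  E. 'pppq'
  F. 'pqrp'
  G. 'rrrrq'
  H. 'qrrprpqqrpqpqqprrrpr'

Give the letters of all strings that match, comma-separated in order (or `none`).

A. 'rpr' → match
B. 'pqr' → match
C. 'qqq' → match
D. 'pprqp' → match
E. 'pppq' → match
F. 'pqrp' → match
G. 'rrrrq' → match
H → no match

A, B, C, D, E, F, G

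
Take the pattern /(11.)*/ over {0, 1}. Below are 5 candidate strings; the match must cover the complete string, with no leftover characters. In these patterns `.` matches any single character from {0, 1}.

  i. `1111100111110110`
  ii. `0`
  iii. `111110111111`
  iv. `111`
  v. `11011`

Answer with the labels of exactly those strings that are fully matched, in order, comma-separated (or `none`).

i → no match
ii → no match
iii → match
iv → match
v → no match

iii, iv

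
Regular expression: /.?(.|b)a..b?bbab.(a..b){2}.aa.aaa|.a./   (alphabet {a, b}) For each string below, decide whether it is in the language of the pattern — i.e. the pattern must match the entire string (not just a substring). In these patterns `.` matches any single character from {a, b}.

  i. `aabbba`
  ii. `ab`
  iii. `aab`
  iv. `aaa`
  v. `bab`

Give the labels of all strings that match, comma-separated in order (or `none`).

iii, iv, v

i. `aabbba` → no match
ii. `ab` → no match
iii. `aab` → match
iv. `aaa` → match
v. `bab` → match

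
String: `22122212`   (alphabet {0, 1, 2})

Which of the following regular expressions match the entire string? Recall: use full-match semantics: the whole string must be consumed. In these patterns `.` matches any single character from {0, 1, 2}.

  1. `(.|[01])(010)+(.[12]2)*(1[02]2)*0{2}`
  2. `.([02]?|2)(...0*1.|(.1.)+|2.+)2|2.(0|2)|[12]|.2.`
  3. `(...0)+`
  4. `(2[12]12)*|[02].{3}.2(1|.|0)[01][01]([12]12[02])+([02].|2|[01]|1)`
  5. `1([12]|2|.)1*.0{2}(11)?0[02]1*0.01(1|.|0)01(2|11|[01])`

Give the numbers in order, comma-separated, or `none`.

1 → no match — must end with `0`
2 → match
3 → no match — must end with `0`
4 → match
5 → no match — must start with `1`

2, 4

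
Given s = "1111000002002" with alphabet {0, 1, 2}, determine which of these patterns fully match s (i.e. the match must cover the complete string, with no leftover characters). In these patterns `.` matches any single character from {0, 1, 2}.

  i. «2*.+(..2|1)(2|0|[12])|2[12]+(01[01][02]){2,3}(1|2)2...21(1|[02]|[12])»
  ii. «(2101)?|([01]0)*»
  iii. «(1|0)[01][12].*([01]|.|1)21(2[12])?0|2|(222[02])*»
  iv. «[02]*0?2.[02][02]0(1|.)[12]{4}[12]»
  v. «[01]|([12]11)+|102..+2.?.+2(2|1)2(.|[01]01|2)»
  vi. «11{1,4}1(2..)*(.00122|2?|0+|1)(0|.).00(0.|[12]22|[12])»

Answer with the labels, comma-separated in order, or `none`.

i → no match
ii → no match
iii → no match
iv → no match
v → no match
vi → match

vi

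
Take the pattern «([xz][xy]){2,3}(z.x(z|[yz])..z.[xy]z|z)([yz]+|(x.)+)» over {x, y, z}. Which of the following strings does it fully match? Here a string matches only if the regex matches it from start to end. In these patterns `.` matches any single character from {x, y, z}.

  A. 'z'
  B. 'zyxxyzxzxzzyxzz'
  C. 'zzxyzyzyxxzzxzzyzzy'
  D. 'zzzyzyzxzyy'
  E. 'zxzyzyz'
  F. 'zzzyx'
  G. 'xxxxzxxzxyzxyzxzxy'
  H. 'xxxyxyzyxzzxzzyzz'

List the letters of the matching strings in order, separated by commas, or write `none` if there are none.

E, G, H

A → no match
B → no match
C → no match
D → no match
E → match
F → no match
G → match
H → match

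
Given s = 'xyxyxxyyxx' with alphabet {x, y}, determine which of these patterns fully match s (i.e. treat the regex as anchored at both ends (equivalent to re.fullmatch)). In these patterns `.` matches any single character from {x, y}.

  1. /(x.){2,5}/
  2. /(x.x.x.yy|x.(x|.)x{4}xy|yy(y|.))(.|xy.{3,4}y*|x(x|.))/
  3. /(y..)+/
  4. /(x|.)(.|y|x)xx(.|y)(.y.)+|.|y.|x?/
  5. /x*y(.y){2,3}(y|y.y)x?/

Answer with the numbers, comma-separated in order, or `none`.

2

1 → no match
2 → match
3 → no match — must start with 'y'
4 → no match
5 → no match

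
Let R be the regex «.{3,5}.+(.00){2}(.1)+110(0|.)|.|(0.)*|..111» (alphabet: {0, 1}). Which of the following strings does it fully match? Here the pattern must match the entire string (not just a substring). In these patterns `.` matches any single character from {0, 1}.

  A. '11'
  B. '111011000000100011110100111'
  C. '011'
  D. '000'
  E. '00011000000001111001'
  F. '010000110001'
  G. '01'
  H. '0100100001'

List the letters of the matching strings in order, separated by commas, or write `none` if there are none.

G

A → no match
B → no match
C → no match
D → no match
E → no match
F → no match
G → match
H → no match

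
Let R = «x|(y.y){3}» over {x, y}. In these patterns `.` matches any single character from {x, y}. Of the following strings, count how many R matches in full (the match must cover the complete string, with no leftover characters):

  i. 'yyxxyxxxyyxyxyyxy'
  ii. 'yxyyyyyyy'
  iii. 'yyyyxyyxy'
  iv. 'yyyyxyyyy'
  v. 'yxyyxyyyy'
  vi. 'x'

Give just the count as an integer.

5

i → no match
ii → match
iii → match
iv → match
v → match
vi → match
Total matched: 5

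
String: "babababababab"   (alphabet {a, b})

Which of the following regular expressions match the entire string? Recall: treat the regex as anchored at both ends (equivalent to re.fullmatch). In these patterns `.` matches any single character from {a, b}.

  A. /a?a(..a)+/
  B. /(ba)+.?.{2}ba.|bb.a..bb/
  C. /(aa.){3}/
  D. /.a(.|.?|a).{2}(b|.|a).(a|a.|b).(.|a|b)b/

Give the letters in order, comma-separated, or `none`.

B

A → no match — must end with "a"
B → match
C → no match — must start with "aa"
D → no match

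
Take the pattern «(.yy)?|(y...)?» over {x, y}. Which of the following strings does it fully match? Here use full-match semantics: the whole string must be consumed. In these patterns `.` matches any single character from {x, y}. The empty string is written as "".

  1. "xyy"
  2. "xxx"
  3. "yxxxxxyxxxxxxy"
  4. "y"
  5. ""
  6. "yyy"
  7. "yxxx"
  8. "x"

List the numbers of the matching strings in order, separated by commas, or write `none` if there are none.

1 → match
2 → no match
3 → no match
4 → no match
5 → match
6 → match
7 → match
8 → no match

1, 5, 6, 7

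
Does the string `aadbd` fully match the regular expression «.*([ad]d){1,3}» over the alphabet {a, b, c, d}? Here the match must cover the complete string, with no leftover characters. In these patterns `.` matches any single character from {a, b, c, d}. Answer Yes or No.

No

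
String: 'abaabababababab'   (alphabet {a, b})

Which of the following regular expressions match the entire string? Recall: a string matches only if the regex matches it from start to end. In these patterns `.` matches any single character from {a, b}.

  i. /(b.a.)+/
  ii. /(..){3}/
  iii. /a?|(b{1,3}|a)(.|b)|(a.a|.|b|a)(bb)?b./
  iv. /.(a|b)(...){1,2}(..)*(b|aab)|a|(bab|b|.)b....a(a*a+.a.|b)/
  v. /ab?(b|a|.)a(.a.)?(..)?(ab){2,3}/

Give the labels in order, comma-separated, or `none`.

i → no match — must start with 'b'
ii → no match
iii → no match
iv → match
v → match

iv, v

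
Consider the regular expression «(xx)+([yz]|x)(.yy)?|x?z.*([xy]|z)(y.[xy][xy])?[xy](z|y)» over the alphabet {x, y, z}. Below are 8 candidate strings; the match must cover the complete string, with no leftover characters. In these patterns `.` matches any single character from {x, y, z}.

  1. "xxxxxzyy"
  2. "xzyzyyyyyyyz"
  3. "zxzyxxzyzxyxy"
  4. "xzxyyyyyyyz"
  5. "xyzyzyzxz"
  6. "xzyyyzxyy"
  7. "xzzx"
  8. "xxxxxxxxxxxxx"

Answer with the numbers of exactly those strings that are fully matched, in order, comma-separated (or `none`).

1 → match
2 → match
3 → match
4 → match
5 → no match
6 → match
7 → no match
8 → match

1, 2, 3, 4, 6, 8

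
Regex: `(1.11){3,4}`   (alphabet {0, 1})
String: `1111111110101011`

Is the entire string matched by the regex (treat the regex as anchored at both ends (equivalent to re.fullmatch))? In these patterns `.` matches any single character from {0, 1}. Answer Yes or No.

No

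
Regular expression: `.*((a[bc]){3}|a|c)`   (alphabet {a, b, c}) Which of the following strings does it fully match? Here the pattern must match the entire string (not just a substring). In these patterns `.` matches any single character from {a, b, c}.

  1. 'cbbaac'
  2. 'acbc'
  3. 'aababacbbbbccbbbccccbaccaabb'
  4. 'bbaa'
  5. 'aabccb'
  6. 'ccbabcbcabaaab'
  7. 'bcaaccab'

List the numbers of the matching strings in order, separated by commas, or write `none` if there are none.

1, 2, 4

1 → match
2 → match
3 → no match
4 → match
5 → no match
6 → no match
7 → no match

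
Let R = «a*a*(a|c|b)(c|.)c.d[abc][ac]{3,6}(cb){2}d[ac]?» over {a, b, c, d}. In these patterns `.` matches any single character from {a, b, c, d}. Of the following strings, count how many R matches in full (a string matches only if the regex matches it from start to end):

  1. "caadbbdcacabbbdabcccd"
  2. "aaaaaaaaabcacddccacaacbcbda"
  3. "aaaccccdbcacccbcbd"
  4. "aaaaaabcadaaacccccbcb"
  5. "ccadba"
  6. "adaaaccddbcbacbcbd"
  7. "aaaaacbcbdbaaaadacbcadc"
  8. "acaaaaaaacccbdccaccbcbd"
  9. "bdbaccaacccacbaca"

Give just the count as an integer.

1

1 → no match
2 → no match
3 → match
4 → no match
5 → no match
6 → no match
7 → no match
8 → no match
9 → no match
Total matched: 1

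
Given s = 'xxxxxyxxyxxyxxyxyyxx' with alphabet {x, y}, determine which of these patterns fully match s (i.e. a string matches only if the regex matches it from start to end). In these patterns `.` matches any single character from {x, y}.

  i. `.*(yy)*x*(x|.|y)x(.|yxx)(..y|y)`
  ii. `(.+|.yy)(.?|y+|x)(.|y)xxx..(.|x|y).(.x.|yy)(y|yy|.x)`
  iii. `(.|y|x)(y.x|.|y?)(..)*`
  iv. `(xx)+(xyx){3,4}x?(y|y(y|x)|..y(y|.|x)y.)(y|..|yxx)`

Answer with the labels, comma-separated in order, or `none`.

i → no match — must end with 'y'
ii → no match
iii → match
iv → match

iii, iv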